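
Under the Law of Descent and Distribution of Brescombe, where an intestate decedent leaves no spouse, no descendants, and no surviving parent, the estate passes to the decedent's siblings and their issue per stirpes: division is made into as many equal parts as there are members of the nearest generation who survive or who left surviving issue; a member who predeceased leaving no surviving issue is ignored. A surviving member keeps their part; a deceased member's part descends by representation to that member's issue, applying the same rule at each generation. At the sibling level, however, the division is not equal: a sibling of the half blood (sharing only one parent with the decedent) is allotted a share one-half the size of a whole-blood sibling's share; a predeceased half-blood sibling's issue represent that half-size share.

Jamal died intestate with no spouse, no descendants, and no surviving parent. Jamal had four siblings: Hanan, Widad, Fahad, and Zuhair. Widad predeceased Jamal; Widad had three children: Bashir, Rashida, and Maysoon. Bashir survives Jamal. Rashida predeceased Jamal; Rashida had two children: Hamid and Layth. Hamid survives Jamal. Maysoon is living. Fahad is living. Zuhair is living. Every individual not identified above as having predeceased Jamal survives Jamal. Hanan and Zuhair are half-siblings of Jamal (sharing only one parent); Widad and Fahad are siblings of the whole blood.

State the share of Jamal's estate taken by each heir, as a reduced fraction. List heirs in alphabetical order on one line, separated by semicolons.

No spouse, descendants, or parent survives, so the estate passes to Jamal's siblings per stirpes.
Half-blood siblings count for one-half the weight of whole-blood siblings at the initial division.
Dividing 1 in proportion to weights (total weight 3): Hanan (weight 1/2) → 1/6; Widad (weight 1) → 1/3; Fahad (weight 1) → 1/3; Zuhair (weight 1/2) → 1/6.
Hanan is living and takes 1/6.
Widad predeceased; the 1/3 allotted to Widad's branch passes to Widad's issue by representation.
The 1/3 is divided into 3 equal shares of 1/9 among Bashir, Rashida, Maysoon.
Bashir is living and takes 1/9.
Rashida predeceased; the 1/9 allotted to Rashida's branch passes to Rashida's issue by representation.
The 1/9 is divided into 2 equal shares of 1/18 among Hamid, Layth.
Hamid is living and takes 1/18.
Layth is living and takes 1/18.
Maysoon is living and takes 1/9.
Fahad is living and takes 1/3.
Zuhair is living and takes 1/6.

Bashir 1/9; Fahad 1/3; Hamid 1/18; Hanan 1/6; Layth 1/18; Maysoon 1/9; Zuhair 1/6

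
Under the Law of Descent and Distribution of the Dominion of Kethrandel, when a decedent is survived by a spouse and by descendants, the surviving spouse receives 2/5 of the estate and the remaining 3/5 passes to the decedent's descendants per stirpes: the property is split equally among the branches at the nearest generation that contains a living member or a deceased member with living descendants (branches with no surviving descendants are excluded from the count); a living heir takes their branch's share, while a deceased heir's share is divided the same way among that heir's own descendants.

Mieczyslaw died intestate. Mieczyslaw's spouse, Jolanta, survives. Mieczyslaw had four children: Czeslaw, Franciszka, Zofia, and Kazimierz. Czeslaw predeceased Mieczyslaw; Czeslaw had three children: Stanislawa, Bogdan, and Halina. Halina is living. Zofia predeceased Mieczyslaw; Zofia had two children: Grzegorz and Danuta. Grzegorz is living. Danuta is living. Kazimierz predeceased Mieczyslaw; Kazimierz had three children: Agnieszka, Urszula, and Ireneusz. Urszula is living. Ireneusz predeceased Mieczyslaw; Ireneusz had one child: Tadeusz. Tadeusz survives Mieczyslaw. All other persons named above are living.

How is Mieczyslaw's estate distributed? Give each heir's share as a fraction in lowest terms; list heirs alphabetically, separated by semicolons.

Agnieszka 1/20; Bogdan 1/20; Danuta 3/40; Franciszka 3/20; Grzegorz 3/40; Halina 1/20; Jolanta 2/5; Stanislawa 1/20; Tadeusz 1/20; Urszula 1/20

Jolanta, as surviving spouse, takes 2/5.
The remaining 3/5 passes to Mieczyslaw's descendants per stirpes.
The 3/5 is divided into 4 equal shares of 3/20 among Czeslaw, Franciszka, Zofia, Kazimierz.
Czeslaw predeceased; the 3/20 allotted to Czeslaw's branch passes to Czeslaw's issue by representation.
The 3/20 is divided into 3 equal shares of 1/20 among Stanislawa, Bogdan, Halina.
Stanislawa is living and takes 1/20.
Bogdan is living and takes 1/20.
Halina is living and takes 1/20.
Franciszka is living and takes 3/20.
Zofia predeceased; the 3/20 allotted to Zofia's branch passes to Zofia's issue by representation.
The 3/20 is divided into 2 equal shares of 3/40 among Grzegorz, Danuta.
Grzegorz is living and takes 3/40.
Danuta is living and takes 3/40.
Kazimierz predeceased; the 3/20 allotted to Kazimierz's branch passes to Kazimierz's issue by representation.
The 3/20 is divided into 3 equal shares of 1/20 among Agnieszka, Urszula, Ireneusz.
Agnieszka is living and takes 1/20.
Urszula is living and takes 1/20.
Ireneusz predeceased; the 1/20 allotted to Ireneusz's branch passes to Ireneusz's issue by representation.
Tadeusz is the sole taker at this level and receives the full 1/20.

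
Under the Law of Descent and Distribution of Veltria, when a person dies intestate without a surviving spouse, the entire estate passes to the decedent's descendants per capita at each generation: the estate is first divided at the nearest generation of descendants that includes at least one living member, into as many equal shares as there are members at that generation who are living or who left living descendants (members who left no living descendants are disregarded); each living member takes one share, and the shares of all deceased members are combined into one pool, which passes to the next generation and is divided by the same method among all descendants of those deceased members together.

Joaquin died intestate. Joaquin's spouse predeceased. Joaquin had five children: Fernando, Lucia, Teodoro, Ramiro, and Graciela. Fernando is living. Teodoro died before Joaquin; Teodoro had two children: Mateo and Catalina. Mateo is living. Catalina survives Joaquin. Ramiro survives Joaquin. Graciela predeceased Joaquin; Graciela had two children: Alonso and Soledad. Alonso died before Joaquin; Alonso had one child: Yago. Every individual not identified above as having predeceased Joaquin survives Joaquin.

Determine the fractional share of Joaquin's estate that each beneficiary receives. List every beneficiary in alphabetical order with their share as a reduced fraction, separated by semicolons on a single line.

Catalina 1/10; Fernando 1/5; Lucia 1/5; Mateo 1/10; Ramiro 1/5; Soledad 1/10; Yago 1/10

There is no surviving spouse, so the entire estate passes to Joaquin's descendants per capita at each generation.
At generation 1 (Fernando, Lucia, Teodoro, Ramiro, Graciela) there are 5 shares of (1)/5 = 1/5 each.
Living: Fernando, Lucia, and Ramiro — each takes 1/5.
Deceased: Teodoro and Graciela. Their combined 2/5 is pooled and carried to generation 2.
At generation 2 (Mateo, Catalina, Alonso, Soledad) there are 4 shares of (2/5)/4 = 1/10 each.
Living: Mateo, Catalina, and Soledad — each takes 1/10.
Deceased: Alonso. That 1/10 share is carried to generation 3.
At generation 3 (Yago) there are 1 shares of (1/10)/1 = 1/10 each.
Living: Yago — each takes 1/10.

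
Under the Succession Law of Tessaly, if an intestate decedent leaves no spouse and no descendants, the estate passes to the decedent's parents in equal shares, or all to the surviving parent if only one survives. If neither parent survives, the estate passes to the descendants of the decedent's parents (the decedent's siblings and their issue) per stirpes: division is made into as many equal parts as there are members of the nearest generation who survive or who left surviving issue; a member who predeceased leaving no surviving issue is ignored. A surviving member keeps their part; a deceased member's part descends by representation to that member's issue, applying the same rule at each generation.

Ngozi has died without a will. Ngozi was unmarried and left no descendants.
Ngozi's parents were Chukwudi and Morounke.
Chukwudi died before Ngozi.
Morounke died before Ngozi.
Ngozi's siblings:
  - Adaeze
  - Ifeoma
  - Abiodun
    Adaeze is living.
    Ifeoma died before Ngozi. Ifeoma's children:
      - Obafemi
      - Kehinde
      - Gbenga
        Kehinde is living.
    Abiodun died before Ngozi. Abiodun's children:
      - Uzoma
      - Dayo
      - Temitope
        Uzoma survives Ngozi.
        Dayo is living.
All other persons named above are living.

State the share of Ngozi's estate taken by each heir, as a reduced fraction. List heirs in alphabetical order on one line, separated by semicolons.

Adaeze 1/3; Dayo 1/9; Gbenga 1/9; Kehinde 1/9; Obafemi 1/9; Temitope 1/9; Uzoma 1/9

Neither parent survives and there are no descendants, so the estate passes to Ngozi's siblings and their issue per stirpes.
The estate is divided into 3 equal shares of 1/3 among Adaeze, Ifeoma, Abiodun.
Adaeze is living and takes 1/3.
Ifeoma predeceased; the 1/3 allotted to Ifeoma's branch passes to Ifeoma's issue by representation.
The 1/3 is divided into 3 equal shares of 1/9 among Obafemi, Kehinde, Gbenga.
Obafemi is living and takes 1/9.
Kehinde is living and takes 1/9.
Gbenga is living and takes 1/9.
Abiodun predeceased; the 1/3 allotted to Abiodun's branch passes to Abiodun's issue by representation.
The 1/3 is divided into 3 equal shares of 1/9 among Uzoma, Dayo, Temitope.
Uzoma is living and takes 1/9.
Dayo is living and takes 1/9.
Temitope is living and takes 1/9.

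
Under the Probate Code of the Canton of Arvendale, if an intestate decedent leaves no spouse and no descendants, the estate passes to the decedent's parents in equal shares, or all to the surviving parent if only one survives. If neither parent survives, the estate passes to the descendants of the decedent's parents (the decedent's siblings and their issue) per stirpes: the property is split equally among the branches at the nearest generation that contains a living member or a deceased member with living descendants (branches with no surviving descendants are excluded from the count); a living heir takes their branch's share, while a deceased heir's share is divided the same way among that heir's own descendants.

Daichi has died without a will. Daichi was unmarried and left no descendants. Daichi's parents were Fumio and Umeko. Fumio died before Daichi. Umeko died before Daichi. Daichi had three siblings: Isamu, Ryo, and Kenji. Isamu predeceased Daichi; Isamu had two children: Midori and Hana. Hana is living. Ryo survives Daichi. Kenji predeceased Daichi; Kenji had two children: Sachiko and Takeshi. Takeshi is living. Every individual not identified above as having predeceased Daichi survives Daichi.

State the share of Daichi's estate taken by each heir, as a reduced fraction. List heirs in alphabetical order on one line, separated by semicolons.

Hana 1/6; Midori 1/6; Ryo 1/3; Sachiko 1/6; Takeshi 1/6

Neither parent survives and there are no descendants, so the estate passes to Daichi's siblings and their issue per stirpes.
The estate is divided into 3 equal shares of 1/3 among Isamu, Ryo, Kenji.
Isamu predeceased; the 1/3 allotted to Isamu's branch passes to Isamu's issue by representation.
The 1/3 is divided into 2 equal shares of 1/6 among Midori, Hana.
Midori is living and takes 1/6.
Hana is living and takes 1/6.
Ryo is living and takes 1/3.
Kenji predeceased; the 1/3 allotted to Kenji's branch passes to Kenji's issue by representation.
The 1/3 is divided into 2 equal shares of 1/6 among Sachiko, Takeshi.
Sachiko is living and takes 1/6.
Takeshi is living and takes 1/6.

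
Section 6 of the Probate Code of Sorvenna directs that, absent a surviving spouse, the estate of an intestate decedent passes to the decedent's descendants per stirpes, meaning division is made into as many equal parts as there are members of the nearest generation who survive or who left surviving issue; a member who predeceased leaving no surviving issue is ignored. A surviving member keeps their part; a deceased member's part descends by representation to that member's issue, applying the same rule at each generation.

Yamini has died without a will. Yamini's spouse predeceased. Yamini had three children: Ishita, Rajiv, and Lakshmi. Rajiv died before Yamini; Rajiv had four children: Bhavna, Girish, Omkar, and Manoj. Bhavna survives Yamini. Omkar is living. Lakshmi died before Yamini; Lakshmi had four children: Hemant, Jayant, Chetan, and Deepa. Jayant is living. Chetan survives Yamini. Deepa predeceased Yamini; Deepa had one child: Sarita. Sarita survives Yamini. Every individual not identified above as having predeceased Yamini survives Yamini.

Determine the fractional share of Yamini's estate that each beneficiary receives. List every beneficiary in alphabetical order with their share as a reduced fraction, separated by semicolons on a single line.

Bhavna 1/12; Chetan 1/12; Girish 1/12; Hemant 1/12; Ishita 1/3; Jayant 1/12; Manoj 1/12; Omkar 1/12; Sarita 1/12

There is no surviving spouse, so the entire estate passes to Yamini's descendants per stirpes.
The estate is divided into 3 equal shares of 1/3 among Ishita, Rajiv, Lakshmi.
Ishita is living and takes 1/3.
Rajiv predeceased; the 1/3 allotted to Rajiv's branch passes to Rajiv's issue by representation.
The 1/3 is divided into 4 equal shares of 1/12 among Bhavna, Girish, Omkar, Manoj.
Bhavna is living and takes 1/12.
Girish is living and takes 1/12.
Omkar is living and takes 1/12.
Manoj is living and takes 1/12.
Lakshmi predeceased; the 1/3 allotted to Lakshmi's branch passes to Lakshmi's issue by representation.
The 1/3 is divided into 4 equal shares of 1/12 among Hemant, Jayant, Chetan, Deepa.
Hemant is living and takes 1/12.
Jayant is living and takes 1/12.
Chetan is living and takes 1/12.
Deepa predeceased; the 1/12 allotted to Deepa's branch passes to Deepa's issue by representation.
Sarita is the sole taker at this level and receives the full 1/12.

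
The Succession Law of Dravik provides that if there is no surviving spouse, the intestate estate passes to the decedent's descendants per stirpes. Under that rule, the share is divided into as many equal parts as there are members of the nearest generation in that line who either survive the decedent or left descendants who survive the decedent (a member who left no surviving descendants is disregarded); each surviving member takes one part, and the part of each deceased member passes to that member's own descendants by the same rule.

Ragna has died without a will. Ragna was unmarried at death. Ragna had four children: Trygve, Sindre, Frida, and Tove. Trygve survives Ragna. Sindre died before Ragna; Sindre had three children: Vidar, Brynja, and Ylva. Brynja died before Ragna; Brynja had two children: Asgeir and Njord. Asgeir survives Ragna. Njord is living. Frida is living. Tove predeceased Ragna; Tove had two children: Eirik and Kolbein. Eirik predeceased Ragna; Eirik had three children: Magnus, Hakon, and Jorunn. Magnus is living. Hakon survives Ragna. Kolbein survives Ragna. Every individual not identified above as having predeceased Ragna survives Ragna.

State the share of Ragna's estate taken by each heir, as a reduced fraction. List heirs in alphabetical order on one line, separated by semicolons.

There is no surviving spouse, so the entire estate passes to Ragna's descendants per stirpes.
The estate is divided into 4 equal shares of 1/4 among Trygve, Sindre, Frida, Tove.
Trygve is living and takes 1/4.
Sindre predeceased; the 1/4 allotted to Sindre's branch passes to Sindre's issue by representation.
The 1/4 is divided into 3 equal shares of 1/12 among Vidar, Brynja, Ylva.
Vidar is living and takes 1/12.
Brynja predeceased; the 1/12 allotted to Brynja's branch passes to Brynja's issue by representation.
The 1/12 is divided into 2 equal shares of 1/24 among Asgeir, Njord.
Asgeir is living and takes 1/24.
Njord is living and takes 1/24.
Ylva is living and takes 1/12.
Frida is living and takes 1/4.
Tove predeceased; the 1/4 allotted to Tove's branch passes to Tove's issue by representation.
The 1/4 is divided into 2 equal shares of 1/8 among Eirik, Kolbein.
Eirik predeceased; the 1/8 allotted to Eirik's branch passes to Eirik's issue by representation.
The 1/8 is divided into 3 equal shares of 1/24 among Magnus, Hakon, Jorunn.
Magnus is living and takes 1/24.
Hakon is living and takes 1/24.
Jorunn is living and takes 1/24.
Kolbein is living and takes 1/8.

Asgeir 1/24; Frida 1/4; Hakon 1/24; Jorunn 1/24; Kolbein 1/8; Magnus 1/24; Njord 1/24; Trygve 1/4; Vidar 1/12; Ylva 1/12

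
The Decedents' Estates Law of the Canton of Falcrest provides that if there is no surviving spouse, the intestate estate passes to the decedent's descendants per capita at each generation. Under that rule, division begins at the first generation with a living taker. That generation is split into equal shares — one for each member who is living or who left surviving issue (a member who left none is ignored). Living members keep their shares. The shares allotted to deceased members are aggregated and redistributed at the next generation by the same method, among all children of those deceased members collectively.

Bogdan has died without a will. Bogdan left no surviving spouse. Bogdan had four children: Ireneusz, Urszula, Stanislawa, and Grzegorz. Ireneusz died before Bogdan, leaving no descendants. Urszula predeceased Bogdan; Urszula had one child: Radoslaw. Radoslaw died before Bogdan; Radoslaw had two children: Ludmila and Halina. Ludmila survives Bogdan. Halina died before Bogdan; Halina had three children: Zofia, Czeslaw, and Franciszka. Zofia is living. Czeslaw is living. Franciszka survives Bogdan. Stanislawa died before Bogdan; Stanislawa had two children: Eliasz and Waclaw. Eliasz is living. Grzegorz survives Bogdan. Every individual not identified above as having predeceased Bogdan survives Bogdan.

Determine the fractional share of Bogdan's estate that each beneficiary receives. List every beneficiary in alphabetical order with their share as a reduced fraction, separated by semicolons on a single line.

There is no surviving spouse, so the entire estate passes to Bogdan's descendants per capita at each generation.
At generation 1 (Urszula, Stanislawa, Grzegorz) there are 3 shares of (1)/3 = 1/3 each.
Living: Grzegorz — each takes 1/3.
Deceased: Urszula and Stanislawa. Their combined 2/3 is pooled and carried to generation 2.
At generation 2 (Radoslaw, Eliasz, Waclaw) there are 3 shares of (2/3)/3 = 2/9 each.
Living: Eliasz and Waclaw — each takes 2/9.
Deceased: Radoslaw. That 2/9 share is carried to generation 3.
At generation 3 (Ludmila, Halina) there are 2 shares of (2/9)/2 = 1/9 each.
Living: Ludmila — each takes 1/9.
Deceased: Halina. That 1/9 share is carried to generation 4.
At generation 4 (Zofia, Czeslaw, Franciszka) there are 3 shares of (1/9)/3 = 1/27 each.
Living: Zofia, Czeslaw, and Franciszka — each takes 1/27.

Czeslaw 1/27; Eliasz 2/9; Franciszka 1/27; Grzegorz 1/3; Ludmila 1/9; Waclaw 2/9; Zofia 1/27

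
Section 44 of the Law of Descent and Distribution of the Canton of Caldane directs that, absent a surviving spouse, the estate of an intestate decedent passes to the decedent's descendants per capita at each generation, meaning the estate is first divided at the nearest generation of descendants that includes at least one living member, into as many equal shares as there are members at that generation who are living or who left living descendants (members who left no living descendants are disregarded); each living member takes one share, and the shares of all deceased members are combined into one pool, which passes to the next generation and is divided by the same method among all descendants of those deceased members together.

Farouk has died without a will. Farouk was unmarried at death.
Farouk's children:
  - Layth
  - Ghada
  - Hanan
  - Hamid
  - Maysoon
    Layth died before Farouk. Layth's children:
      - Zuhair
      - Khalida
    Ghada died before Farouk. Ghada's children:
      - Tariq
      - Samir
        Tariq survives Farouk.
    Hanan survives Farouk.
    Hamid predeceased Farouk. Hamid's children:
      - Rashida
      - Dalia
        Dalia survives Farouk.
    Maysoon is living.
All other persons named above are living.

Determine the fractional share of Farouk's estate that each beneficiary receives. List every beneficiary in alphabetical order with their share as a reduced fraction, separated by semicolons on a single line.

Dalia 1/10; Hanan 1/5; Khalida 1/10; Maysoon 1/5; Rashida 1/10; Samir 1/10; Tariq 1/10; Zuhair 1/10

There is no surviving spouse, so the entire estate passes to Farouk's descendants per capita at each generation.
At generation 1 (Layth, Ghada, Hanan, Hamid, Maysoon) there are 5 shares of (1)/5 = 1/5 each.
Living: Hanan and Maysoon — each takes 1/5.
Deceased: Layth, Ghada, and Hamid. Their combined 3/5 is pooled and carried to generation 2.
At generation 2 (Zuhair, Khalida, Tariq, Samir, Rashida, Dalia) there are 6 shares of (3/5)/6 = 1/10 each.
Living: Zuhair, Khalida, Tariq, Samir, Rashida, and Dalia — each takes 1/10.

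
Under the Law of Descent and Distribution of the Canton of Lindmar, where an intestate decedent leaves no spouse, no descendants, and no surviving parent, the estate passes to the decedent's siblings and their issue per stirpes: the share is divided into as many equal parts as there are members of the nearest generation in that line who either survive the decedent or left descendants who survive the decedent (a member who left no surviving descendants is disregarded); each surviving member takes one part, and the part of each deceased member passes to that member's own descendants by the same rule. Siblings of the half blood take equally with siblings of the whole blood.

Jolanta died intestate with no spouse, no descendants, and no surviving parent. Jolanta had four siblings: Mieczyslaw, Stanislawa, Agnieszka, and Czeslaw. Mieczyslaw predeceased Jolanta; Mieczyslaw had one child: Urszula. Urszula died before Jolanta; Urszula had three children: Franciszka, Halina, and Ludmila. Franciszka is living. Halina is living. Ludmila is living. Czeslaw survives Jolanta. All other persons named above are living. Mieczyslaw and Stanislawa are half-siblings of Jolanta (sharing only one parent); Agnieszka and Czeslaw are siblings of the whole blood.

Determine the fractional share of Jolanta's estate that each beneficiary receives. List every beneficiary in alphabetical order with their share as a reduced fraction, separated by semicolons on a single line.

No spouse, descendants, or parent survives, so the estate passes to Jolanta's siblings per stirpes.
Half-blood and whole-blood siblings take equally under the stated rule.
The estate is divided into 4 equal shares of 1/4 among Mieczyslaw, Stanislawa, Agnieszka, Czeslaw.
Mieczyslaw predeceased; the 1/4 allotted to Mieczyslaw's branch passes to Mieczyslaw's issue by representation.
Urszula's line is the sole branch at this level, so the full 1/4 passes to Urszula's issue by representation.
The 1/4 is divided into 3 equal shares of 1/12 among Franciszka, Halina, Ludmila.
Franciszka is living and takes 1/12.
Halina is living and takes 1/12.
Ludmila is living and takes 1/12.
Stanislawa is living and takes 1/4.
Agnieszka is living and takes 1/4.
Czeslaw is living and takes 1/4.

Agnieszka 1/4; Czeslaw 1/4; Franciszka 1/12; Halina 1/12; Ludmila 1/12; Stanislawa 1/4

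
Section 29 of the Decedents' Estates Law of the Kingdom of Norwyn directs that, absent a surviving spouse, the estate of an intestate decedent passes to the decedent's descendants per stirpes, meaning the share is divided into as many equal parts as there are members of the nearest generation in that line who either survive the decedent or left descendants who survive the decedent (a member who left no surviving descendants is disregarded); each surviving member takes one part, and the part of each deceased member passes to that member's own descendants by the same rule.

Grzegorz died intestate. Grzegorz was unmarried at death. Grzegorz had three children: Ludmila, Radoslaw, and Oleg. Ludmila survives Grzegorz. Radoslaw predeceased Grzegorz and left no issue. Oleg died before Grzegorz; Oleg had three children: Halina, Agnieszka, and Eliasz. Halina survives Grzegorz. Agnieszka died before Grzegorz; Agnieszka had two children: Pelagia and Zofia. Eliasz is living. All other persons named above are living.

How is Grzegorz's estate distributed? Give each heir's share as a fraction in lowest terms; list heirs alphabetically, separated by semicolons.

Eliasz 1/6; Halina 1/6; Ludmila 1/2; Pelagia 1/12; Zofia 1/12

There is no surviving spouse, so the entire estate passes to Grzegorz's descendants per stirpes.
Radoslaw left no surviving issue, so that branch lapses and is disregarded.
The estate is divided into 2 equal shares of 1/2 among Ludmila, Oleg.
Ludmila is living and takes 1/2.
Oleg predeceased; the 1/2 allotted to Oleg's branch passes to Oleg's issue by representation.
The 1/2 is divided into 3 equal shares of 1/6 among Halina, Agnieszka, Eliasz.
Halina is living and takes 1/6.
Agnieszka predeceased; the 1/6 allotted to Agnieszka's branch passes to Agnieszka's issue by representation.
The 1/6 is divided into 2 equal shares of 1/12 among Pelagia, Zofia.
Pelagia is living and takes 1/12.
Zofia is living and takes 1/12.
Eliasz is living and takes 1/6.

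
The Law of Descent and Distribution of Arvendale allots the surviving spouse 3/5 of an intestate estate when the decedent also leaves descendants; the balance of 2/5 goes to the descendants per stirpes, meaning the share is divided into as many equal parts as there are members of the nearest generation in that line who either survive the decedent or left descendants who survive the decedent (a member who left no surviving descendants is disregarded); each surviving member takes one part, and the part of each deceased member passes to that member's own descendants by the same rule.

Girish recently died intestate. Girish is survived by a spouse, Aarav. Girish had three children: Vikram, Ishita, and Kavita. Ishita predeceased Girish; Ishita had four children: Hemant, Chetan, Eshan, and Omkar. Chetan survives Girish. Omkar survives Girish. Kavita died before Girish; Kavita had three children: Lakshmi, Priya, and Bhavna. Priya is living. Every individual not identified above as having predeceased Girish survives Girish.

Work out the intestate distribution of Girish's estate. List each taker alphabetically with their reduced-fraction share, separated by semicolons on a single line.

Aarav 3/5; Bhavna 2/45; Chetan 1/30; Eshan 1/30; Hemant 1/30; Lakshmi 2/45; Omkar 1/30; Priya 2/45; Vikram 2/15

Aarav, as surviving spouse, takes 3/5.
The remaining 2/5 passes to Girish's descendants per stirpes.
The 2/5 is divided into 3 equal shares of 2/15 among Vikram, Ishita, Kavita.
Vikram is living and takes 2/15.
Ishita predeceased; the 2/15 allotted to Ishita's branch passes to Ishita's issue by representation.
The 2/15 is divided into 4 equal shares of 1/30 among Hemant, Chetan, Eshan, Omkar.
Hemant is living and takes 1/30.
Chetan is living and takes 1/30.
Eshan is living and takes 1/30.
Omkar is living and takes 1/30.
Kavita predeceased; the 2/15 allotted to Kavita's branch passes to Kavita's issue by representation.
The 2/15 is divided into 3 equal shares of 2/45 among Lakshmi, Priya, Bhavna.
Lakshmi is living and takes 2/45.
Priya is living and takes 2/45.
Bhavna is living and takes 2/45.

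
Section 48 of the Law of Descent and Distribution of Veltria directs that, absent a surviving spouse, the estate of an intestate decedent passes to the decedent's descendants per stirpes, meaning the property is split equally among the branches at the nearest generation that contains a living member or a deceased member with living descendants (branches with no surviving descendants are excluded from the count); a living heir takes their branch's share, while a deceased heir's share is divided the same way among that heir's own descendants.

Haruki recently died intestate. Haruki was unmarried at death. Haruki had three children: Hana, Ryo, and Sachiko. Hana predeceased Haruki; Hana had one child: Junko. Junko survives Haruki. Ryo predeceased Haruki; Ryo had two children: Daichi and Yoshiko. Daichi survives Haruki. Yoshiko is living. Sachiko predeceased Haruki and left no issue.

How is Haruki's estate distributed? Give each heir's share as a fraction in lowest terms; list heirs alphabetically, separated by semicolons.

There is no surviving spouse, so the entire estate passes to Haruki's descendants per stirpes.
Sachiko left no surviving issue, so that branch lapses and is disregarded.
The estate is divided into 2 equal shares of 1/2 among Hana, Ryo.
Hana predeceased; the 1/2 allotted to Hana's branch passes to Hana's issue by representation.
Junko is the sole taker at this level and receives the full 1/2.
Ryo predeceased; the 1/2 allotted to Ryo's branch passes to Ryo's issue by representation.
The 1/2 is divided into 2 equal shares of 1/4 among Daichi, Yoshiko.
Daichi is living and takes 1/4.
Yoshiko is living and takes 1/4.

Daichi 1/4; Junko 1/2; Yoshiko 1/4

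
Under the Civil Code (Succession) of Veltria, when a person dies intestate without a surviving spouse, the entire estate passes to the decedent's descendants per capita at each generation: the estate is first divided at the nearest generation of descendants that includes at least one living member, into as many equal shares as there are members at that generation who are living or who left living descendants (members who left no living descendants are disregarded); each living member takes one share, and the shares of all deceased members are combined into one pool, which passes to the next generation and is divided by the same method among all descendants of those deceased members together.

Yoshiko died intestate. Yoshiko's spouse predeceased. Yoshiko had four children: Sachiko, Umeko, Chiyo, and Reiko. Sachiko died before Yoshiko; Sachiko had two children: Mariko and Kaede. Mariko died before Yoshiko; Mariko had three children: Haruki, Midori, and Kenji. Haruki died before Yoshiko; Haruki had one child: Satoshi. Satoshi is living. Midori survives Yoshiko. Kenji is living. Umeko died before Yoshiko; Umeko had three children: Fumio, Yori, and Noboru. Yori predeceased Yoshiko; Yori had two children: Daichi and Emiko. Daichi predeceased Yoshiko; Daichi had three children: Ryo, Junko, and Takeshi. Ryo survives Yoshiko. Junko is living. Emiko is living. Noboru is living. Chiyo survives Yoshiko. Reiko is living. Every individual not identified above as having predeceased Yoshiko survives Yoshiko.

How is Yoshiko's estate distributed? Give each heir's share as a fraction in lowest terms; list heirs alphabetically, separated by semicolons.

Chiyo 1/4; Emiko 1/25; Fumio 1/10; Junko 1/50; Kaede 1/10; Kenji 1/25; Midori 1/25; Noboru 1/10; Reiko 1/4; Ryo 1/50; Satoshi 1/50; Takeshi 1/50

There is no surviving spouse, so the entire estate passes to Yoshiko's descendants per capita at each generation.
At generation 1 (Sachiko, Umeko, Chiyo, Reiko) there are 4 shares of (1)/4 = 1/4 each.
Living: Chiyo and Reiko — each takes 1/4.
Deceased: Sachiko and Umeko. Their combined 1/2 is pooled and carried to generation 2.
At generation 2 (Mariko, Kaede, Fumio, Yori, Noboru) there are 5 shares of (1/2)/5 = 1/10 each.
Living: Kaede, Fumio, and Noboru — each takes 1/10.
Deceased: Mariko and Yori. Their combined 1/5 is pooled and carried to generation 3.
At generation 3 (Haruki, Midori, Kenji, Daichi, Emiko) there are 5 shares of (1/5)/5 = 1/25 each.
Living: Midori, Kenji, and Emiko — each takes 1/25.
Deceased: Haruki and Daichi. Their combined 2/25 is pooled and carried to generation 4.
At generation 4 (Satoshi, Ryo, Junko, Takeshi) there are 4 shares of (2/25)/4 = 1/50 each.
Living: Satoshi, Ryo, Junko, and Takeshi — each takes 1/50.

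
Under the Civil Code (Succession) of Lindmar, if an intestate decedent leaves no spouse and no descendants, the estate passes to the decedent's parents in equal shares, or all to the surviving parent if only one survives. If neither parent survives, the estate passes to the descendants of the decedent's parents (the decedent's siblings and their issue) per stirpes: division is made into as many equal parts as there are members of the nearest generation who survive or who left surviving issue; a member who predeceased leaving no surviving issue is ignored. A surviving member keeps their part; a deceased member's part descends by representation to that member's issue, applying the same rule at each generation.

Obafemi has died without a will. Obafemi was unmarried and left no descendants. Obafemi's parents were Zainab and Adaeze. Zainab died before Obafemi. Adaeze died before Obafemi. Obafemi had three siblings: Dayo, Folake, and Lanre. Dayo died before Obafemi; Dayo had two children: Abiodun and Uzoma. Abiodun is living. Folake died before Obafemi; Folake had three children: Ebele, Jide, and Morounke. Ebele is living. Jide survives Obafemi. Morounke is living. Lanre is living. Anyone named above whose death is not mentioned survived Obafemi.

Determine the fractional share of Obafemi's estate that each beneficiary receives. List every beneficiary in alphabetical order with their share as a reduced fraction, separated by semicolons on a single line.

Neither parent survives and there are no descendants, so the estate passes to Obafemi's siblings and their issue per stirpes.
The estate is divided into 3 equal shares of 1/3 among Dayo, Folake, Lanre.
Dayo predeceased; the 1/3 allotted to Dayo's branch passes to Dayo's issue by representation.
The 1/3 is divided into 2 equal shares of 1/6 among Abiodun, Uzoma.
Abiodun is living and takes 1/6.
Uzoma is living and takes 1/6.
Folake predeceased; the 1/3 allotted to Folake's branch passes to Folake's issue by representation.
The 1/3 is divided into 3 equal shares of 1/9 among Ebele, Jide, Morounke.
Ebele is living and takes 1/9.
Jide is living and takes 1/9.
Morounke is living and takes 1/9.
Lanre is living and takes 1/3.

Abiodun 1/6; Ebele 1/9; Jide 1/9; Lanre 1/3; Morounke 1/9; Uzoma 1/6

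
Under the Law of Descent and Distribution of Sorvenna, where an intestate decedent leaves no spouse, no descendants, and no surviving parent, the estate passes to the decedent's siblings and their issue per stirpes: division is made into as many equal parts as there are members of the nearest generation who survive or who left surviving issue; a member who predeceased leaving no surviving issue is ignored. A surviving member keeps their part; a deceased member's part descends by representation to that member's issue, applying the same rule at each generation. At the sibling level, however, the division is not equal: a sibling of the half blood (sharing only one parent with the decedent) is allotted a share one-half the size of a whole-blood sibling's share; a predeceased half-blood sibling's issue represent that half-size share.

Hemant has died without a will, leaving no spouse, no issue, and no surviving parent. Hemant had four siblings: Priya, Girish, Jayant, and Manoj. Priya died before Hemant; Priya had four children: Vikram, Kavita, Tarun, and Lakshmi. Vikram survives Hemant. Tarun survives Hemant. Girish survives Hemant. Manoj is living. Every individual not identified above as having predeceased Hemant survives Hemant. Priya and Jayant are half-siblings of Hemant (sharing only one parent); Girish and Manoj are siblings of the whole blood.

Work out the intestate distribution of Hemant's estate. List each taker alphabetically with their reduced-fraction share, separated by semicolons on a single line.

No spouse, descendants, or parent survives, so the estate passes to Hemant's siblings per stirpes.
Half-blood siblings count for one-half the weight of whole-blood siblings at the initial division.
Dividing 1 in proportion to weights (total weight 3): Priya (weight 1/2) → 1/6; Girish (weight 1) → 1/3; Jayant (weight 1/2) → 1/6; Manoj (weight 1) → 1/3.
Priya predeceased; the 1/6 allotted to Priya's branch passes to Priya's issue by representation.
The 1/6 is divided into 4 equal shares of 1/24 among Vikram, Kavita, Tarun, Lakshmi.
Vikram is living and takes 1/24.
Kavita is living and takes 1/24.
Tarun is living and takes 1/24.
Lakshmi is living and takes 1/24.
Girish is living and takes 1/3.
Jayant is living and takes 1/6.
Manoj is living and takes 1/3.

Girish 1/3; Jayant 1/6; Kavita 1/24; Lakshmi 1/24; Manoj 1/3; Tarun 1/24; Vikram 1/24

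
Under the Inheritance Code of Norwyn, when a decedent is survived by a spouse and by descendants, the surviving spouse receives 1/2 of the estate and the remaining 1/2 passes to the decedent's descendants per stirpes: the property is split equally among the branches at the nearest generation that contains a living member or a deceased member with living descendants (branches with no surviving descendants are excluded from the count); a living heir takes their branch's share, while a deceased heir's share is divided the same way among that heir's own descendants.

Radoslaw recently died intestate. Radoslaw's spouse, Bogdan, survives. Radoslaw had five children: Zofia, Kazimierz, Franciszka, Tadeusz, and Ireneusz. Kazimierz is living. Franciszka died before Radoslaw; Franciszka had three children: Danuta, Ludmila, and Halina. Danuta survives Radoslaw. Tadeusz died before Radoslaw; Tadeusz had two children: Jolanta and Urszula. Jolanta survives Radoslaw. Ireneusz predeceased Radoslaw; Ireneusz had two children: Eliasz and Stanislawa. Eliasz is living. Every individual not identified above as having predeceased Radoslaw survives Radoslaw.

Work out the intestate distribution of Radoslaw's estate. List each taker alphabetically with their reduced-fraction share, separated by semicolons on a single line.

Bogdan, as surviving spouse, takes 1/2.
The remaining 1/2 passes to Radoslaw's descendants per stirpes.
The 1/2 is divided into 5 equal shares of 1/10 among Zofia, Kazimierz, Franciszka, Tadeusz, Ireneusz.
Zofia is living and takes 1/10.
Kazimierz is living and takes 1/10.
Franciszka predeceased; the 1/10 allotted to Franciszka's branch passes to Franciszka's issue by representation.
The 1/10 is divided into 3 equal shares of 1/30 among Danuta, Ludmila, Halina.
Danuta is living and takes 1/30.
Ludmila is living and takes 1/30.
Halina is living and takes 1/30.
Tadeusz predeceased; the 1/10 allotted to Tadeusz's branch passes to Tadeusz's issue by representation.
The 1/10 is divided into 2 equal shares of 1/20 among Jolanta, Urszula.
Jolanta is living and takes 1/20.
Urszula is living and takes 1/20.
Ireneusz predeceased; the 1/10 allotted to Ireneusz's branch passes to Ireneusz's issue by representation.
The 1/10 is divided into 2 equal shares of 1/20 among Eliasz, Stanislawa.
Eliasz is living and takes 1/20.
Stanislawa is living and takes 1/20.

Bogdan 1/2; Danuta 1/30; Eliasz 1/20; Halina 1/30; Jolanta 1/20; Kazimierz 1/10; Ludmila 1/30; Stanislawa 1/20; Urszula 1/20; Zofia 1/10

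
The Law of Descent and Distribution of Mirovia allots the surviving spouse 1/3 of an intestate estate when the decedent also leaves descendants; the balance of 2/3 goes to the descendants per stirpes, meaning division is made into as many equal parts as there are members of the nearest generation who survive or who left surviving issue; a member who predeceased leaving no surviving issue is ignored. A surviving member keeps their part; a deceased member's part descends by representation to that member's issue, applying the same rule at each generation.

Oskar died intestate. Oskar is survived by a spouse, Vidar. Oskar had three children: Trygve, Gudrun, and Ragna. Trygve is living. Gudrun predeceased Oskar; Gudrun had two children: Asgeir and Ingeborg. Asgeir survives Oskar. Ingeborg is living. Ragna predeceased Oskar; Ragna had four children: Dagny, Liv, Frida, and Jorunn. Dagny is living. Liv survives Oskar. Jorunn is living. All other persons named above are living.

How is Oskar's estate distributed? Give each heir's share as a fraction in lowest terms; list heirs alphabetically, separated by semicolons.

Asgeir 1/9; Dagny 1/18; Frida 1/18; Ingeborg 1/9; Jorunn 1/18; Liv 1/18; Trygve 2/9; Vidar 1/3

Vidar, as surviving spouse, takes 1/3.
The remaining 2/3 passes to Oskar's descendants per stirpes.
The 2/3 is divided into 3 equal shares of 2/9 among Trygve, Gudrun, Ragna.
Trygve is living and takes 2/9.
Gudrun predeceased; the 2/9 allotted to Gudrun's branch passes to Gudrun's issue by representation.
The 2/9 is divided into 2 equal shares of 1/9 among Asgeir, Ingeborg.
Asgeir is living and takes 1/9.
Ingeborg is living and takes 1/9.
Ragna predeceased; the 2/9 allotted to Ragna's branch passes to Ragna's issue by representation.
The 2/9 is divided into 4 equal shares of 1/18 among Dagny, Liv, Frida, Jorunn.
Dagny is living and takes 1/18.
Liv is living and takes 1/18.
Frida is living and takes 1/18.
Jorunn is living and takes 1/18.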